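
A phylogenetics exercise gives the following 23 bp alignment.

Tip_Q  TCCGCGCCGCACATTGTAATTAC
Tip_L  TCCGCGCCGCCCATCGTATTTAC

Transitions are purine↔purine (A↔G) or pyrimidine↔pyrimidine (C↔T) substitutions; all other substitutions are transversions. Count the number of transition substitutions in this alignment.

Differing sites — 11:A/C (Tv); 15:T/C (Ti); 19:A/T (Tv).
Of the 3 differences, 1 transition and 2 transversions, so the answer is 1.

1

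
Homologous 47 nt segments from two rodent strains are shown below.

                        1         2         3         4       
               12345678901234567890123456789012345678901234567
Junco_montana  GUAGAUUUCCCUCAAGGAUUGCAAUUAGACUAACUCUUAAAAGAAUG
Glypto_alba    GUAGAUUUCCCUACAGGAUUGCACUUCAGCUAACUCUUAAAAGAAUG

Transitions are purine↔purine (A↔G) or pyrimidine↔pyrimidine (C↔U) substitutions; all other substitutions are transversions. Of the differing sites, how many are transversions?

4

The sequences differ at positions 13 (C/A, transversion), 14 (A/C, transversion), 24 (A/C, transversion), 27 (A/C, transversion), 28 (G/A, transition), 29 (A/G, transition).
Of the 6 differences, 2 transitions and 4 transversions, so the answer is 4.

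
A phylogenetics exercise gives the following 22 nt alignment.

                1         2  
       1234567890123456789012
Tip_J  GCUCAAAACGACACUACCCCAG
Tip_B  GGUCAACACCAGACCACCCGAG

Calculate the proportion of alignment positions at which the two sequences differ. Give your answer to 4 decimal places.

0.2727

The sequences differ at positions 2 (C/G), 7 (A/C), 10 (G/C), 12 (C/G), 15 (U/C), 20 (C/G).
There are 6 differences over 22 sites, so p = 6/22 = 0.2727.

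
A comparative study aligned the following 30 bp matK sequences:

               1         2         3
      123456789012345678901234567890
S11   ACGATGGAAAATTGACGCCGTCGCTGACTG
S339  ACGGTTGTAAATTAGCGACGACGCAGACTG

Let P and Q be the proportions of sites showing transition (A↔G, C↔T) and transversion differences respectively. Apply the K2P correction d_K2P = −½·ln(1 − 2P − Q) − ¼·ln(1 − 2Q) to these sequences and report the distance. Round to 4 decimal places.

Mismatches occur at site 4 (A→G, transition), site 6 (G→T, transversion), site 8 (A→T, transversion), site 14 (G→A, transition), site 15 (A→G, transition), site 18 (C→A, transversion), site 21 (T→A, transversion), site 25 (T→A, transversion).
Of the 8 differences, 3 transitions and 5 transversions over 30 sites: P = 3/30 = 0.100000, Q = 5/30 = 0.166667.
d = −0.5·ln(0.633333) − 0.25·ln(0.666666) = −0.5·(-0.456759) − 0.25·(-0.405466) = 0.3297.

0.3297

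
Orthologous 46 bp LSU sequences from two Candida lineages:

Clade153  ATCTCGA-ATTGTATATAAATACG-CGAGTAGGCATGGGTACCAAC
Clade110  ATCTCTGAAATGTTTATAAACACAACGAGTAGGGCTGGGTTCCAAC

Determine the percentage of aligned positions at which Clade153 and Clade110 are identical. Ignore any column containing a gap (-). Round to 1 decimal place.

79.5%

Excluding the 2 gap columns leaves 44 comparable sites.
Mismatches occur at site 6 (G→T), site 7 (A→G), site 10 (T→A), site 14 (A→T), site 21 (T→C), site 24 (G→A), site 34 (C→G), site 35 (A→C), site 41 (A→T).
35 of the 44 comparable sites match, so the percent identity is 35/44 × 100 = 79.5%.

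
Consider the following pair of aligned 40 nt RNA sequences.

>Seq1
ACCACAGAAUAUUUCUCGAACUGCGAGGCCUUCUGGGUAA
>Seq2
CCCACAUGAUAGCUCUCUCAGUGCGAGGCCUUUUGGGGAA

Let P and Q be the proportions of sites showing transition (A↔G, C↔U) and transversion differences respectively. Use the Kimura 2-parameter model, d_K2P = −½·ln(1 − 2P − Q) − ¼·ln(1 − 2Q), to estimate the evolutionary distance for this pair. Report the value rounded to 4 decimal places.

0.3042

Mismatches occur at site 1 (A/C, transversion), site 7 (G/U, transversion), site 8 (A/G, transition), site 12 (U/G, transversion), site 13 (U/C, transition), site 18 (G/U, transversion), site 19 (A/C, transversion), site 21 (C/G, transversion), site 33 (C/U, transition), site 38 (U/G, transversion).
Of the 10 differences, 3 transitions and 7 transversions over 40 sites: P = 3/40 = 0.075000, Q = 7/40 = 0.175000.
d = −0.5·ln(0.675000) − 0.25·ln(0.650000) = −0.5·(-0.393043) − 0.25·(-0.430783) = 0.3042.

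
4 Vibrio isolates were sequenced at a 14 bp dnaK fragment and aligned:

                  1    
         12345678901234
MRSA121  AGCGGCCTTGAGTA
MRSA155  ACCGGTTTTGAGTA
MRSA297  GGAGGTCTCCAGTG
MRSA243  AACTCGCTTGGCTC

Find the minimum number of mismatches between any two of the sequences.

Pairwise Hamming distances:
  MRSA121 vs MRSA155: 3
  MRSA121 vs MRSA297: 6
  MRSA121 vs MRSA243: 7
  MRSA155 vs MRSA297: 7
  MRSA155 vs MRSA243: 8
  MRSA297 vs MRSA243: 11
The smallest is 3, between MRSA121 and MRSA155.

3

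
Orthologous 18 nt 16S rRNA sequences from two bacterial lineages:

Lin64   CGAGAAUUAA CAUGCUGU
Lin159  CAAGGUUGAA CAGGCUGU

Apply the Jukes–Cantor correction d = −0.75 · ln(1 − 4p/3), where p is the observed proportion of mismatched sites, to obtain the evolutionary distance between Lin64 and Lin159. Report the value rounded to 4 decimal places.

The sequences differ at positions 2 (G/A), 5 (A/G), 6 (A/U), 8 (U/G), 13 (U/G).
p = 5/18 = 0.277778.
d = −0.75 · ln(1 − (4/3)·0.277778) = −0.75 · ln(0.629629) = −0.75 · (-0.462625) = 0.3470.

0.3470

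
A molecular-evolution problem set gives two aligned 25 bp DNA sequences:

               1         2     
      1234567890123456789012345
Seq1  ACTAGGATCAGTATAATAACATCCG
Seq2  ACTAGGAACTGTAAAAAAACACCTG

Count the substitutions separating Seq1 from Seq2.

Differing sites — 8:T/A; 10:A/T; 14:T/A; 17:T/A; 22:T/C; 24:C/T.
That gives 6 mismatches out of 25 aligned sites, so the Hamming distance is 6.

6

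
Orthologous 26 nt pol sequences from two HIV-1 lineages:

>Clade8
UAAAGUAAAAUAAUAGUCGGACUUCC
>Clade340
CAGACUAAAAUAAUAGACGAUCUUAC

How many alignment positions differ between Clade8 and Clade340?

7

The sequences differ at positions 1 (U/C), 3 (A/G), 5 (G/C), 17 (U/A), 20 (G/A), 21 (A/U), 25 (C/A).
That gives 7 mismatches out of 26 aligned sites, so the Hamming distance is 7.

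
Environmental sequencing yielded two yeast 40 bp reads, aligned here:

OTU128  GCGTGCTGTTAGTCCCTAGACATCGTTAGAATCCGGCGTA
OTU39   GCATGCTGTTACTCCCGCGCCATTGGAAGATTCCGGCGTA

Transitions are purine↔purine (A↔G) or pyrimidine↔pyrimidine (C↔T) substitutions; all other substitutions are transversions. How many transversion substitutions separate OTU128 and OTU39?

Differing sites — 3:G/A (Ti); 12:G/C (Tv); 17:T/G (Tv); 18:A/C (Tv); 20:A/C (Tv); 24:C/T (Ti); 26:T/G (Tv); 27:T/A (Tv); 31:A/T (Tv).
Of the 9 differences, 2 transitions and 7 transversions, so the answer is 7.

7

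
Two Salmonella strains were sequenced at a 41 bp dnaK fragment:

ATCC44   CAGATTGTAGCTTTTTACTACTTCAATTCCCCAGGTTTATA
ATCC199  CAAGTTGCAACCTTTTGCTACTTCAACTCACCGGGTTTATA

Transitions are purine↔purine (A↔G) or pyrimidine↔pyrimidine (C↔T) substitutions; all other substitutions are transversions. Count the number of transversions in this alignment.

Differing sites — 3:G/A (Ti); 4:A/G (Ti); 8:T/C (Ti); 10:G/A (Ti); 12:T/C (Ti); 17:A/G (Ti); 27:T/C (Ti); 30:C/A (Tv); 33:A/G (Ti).
Of the 9 differences, 8 transitions and 1 transversion, so the answer is 1.

1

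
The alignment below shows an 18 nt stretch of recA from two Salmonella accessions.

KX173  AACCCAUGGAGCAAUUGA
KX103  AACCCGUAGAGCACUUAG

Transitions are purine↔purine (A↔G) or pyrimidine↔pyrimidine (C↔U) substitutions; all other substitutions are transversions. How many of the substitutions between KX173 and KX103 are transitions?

The sequences differ at positions 6 (A/G, transition), 8 (G/A, transition), 14 (A/C, transversion), 17 (G/A, transition), 18 (A/G, transition).
Of the 5 differences, 4 transitions and 1 transversion, so the answer is 4.

4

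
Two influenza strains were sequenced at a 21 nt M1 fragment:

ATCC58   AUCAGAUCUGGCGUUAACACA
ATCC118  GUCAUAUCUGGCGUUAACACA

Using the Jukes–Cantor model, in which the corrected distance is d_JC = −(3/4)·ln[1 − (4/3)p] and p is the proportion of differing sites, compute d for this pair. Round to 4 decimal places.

Differing sites — 1:A/G; 5:G/U.
p = 2/21 = 0.095238.
d = −0.75 · ln(1 − (4/3)·0.095238) = −0.75 · ln(0.873016) = −0.75 · (-0.135801) = 0.1019.

0.1019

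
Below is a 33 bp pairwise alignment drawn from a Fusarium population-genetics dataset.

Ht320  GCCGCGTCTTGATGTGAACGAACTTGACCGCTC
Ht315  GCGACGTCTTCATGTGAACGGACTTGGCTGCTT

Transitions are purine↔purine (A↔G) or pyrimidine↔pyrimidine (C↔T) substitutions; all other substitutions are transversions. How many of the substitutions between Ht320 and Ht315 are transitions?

5

The sequences differ at positions 3 (C/G, transversion), 4 (G/A, transition), 11 (G/C, transversion), 21 (A/G, transition), 27 (A/G, transition), 29 (C/T, transition), 33 (C/T, transition).
Of the 7 differences, 5 transitions and 2 transversions, so the answer is 5.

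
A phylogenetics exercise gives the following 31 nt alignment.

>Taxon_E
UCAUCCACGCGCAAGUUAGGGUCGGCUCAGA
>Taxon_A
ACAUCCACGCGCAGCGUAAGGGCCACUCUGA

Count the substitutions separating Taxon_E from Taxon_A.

9

Differing sites — 1:U/A; 14:A/G; 15:G/C; 16:U/G; 19:G/A; 22:U/G; 24:G/C; 25:G/A; 29:A/U.
That gives 9 mismatches out of 31 aligned sites, so the Hamming distance is 9.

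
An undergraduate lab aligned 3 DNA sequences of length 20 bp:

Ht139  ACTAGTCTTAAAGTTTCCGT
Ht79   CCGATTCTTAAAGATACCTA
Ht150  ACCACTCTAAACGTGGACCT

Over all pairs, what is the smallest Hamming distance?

Pairwise Hamming distances:
  Ht139 vs Ht79: 7
  Ht139 vs Ht150: 8
  Ht79 vs Ht150: 11
The smallest is 7, between Ht139 and Ht79.

7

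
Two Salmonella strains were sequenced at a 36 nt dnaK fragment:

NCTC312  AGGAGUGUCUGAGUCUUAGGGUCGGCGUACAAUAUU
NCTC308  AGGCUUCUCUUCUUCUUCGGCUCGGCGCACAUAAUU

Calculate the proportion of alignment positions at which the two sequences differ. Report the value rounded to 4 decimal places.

Mismatches occur at site 4 (A/C), site 5 (G/U), site 7 (G/C), site 11 (G/U), site 12 (A/C), site 13 (G/U), site 18 (A/C), site 21 (G/C), site 28 (U/C), site 32 (A/U), site 33 (U/A).
There are 11 differences over 36 sites, so p = 11/36 = 0.3056.

0.3056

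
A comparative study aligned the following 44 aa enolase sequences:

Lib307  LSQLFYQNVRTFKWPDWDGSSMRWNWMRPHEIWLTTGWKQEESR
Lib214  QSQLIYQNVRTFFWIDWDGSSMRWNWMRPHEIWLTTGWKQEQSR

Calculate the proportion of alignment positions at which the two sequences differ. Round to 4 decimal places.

The sequences differ at positions 1 (L/Q), 5 (F/I), 13 (K/F), 15 (P/I), 42 (E/Q).
There are 5 differences over 44 sites, so p = 5/44 = 0.1136.

0.1136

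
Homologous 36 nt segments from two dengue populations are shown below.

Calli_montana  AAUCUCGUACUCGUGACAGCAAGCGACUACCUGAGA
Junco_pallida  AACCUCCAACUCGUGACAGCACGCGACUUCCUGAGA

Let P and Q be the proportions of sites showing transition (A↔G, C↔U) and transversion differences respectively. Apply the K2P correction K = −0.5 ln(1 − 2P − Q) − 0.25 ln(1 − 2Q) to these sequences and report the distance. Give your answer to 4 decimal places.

0.1540

The sequences differ at positions 3 (U/C, transition), 7 (G/C, transversion), 8 (U/A, transversion), 22 (A/C, transversion), 29 (A/U, transversion).
Of the 5 differences, 1 transition and 4 transversions over 36 sites: P = 1/36 = 0.027778, Q = 4/36 = 0.111111.
d = −0.5·ln(0.833333) − 0.25·ln(0.777778) = −0.5·(-0.182322) − 0.25·(-0.251314) = 0.1540.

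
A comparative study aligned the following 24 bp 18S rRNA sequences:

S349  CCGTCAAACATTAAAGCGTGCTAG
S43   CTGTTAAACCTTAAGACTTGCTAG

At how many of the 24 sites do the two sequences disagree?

6

Differing sites — 2:C/T; 5:C/T; 10:A/C; 15:A/G; 16:G/A; 18:G/T.
That gives 6 mismatches out of 24 aligned sites, so the Hamming distance is 6.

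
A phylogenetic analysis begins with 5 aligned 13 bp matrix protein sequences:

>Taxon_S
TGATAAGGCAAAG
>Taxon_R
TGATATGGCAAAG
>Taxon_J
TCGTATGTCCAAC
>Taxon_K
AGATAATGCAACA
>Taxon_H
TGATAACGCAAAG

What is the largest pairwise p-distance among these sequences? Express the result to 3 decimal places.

Pairwise Hamming distances:
  Taxon_S vs Taxon_R: 1
  Taxon_S vs Taxon_J: 6
  Taxon_S vs Taxon_K: 4
  Taxon_S vs Taxon_H: 1
  Taxon_R vs Taxon_J: 5
  Taxon_R vs Taxon_K: 5
  Taxon_R vs Taxon_H: 2
  Taxon_J vs Taxon_K: 9
  Taxon_J vs Taxon_H: 7
  Taxon_K vs Taxon_H: 4
The largest is 9 mismatches, between Taxon_J and Taxon_K; p = 9/13 = 0.692.

0.692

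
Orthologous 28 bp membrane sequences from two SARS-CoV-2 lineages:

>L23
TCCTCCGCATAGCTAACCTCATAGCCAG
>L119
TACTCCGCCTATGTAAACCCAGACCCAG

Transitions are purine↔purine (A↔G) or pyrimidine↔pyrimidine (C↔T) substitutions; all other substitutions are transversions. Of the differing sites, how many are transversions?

The sequences differ at positions 2 (C/A, transversion), 9 (A/C, transversion), 12 (G/T, transversion), 13 (C/G, transversion), 17 (C/A, transversion), 19 (T/C, transition), 22 (T/G, transversion), 24 (G/C, transversion).
Of the 8 differences, 1 transition and 7 transversions, so the answer is 7.

7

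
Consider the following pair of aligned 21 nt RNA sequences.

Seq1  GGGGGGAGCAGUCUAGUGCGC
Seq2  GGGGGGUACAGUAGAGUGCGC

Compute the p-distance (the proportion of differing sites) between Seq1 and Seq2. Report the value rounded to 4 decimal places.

Mismatches occur at site 7 (A↔U), site 8 (G↔A), site 13 (C↔A), site 14 (U↔G).
There are 4 differences over 21 sites, so p = 4/21 = 0.1905.

0.1905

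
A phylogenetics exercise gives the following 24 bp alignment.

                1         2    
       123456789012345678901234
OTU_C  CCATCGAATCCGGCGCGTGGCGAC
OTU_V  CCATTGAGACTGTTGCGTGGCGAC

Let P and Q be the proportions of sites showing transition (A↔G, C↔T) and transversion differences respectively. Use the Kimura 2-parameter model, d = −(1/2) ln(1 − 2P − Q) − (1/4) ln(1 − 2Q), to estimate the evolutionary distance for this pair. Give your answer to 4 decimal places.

0.3151

Differing sites — 5:C/T (Ti); 8:A/G (Ti); 9:T/A (Tv); 11:C/T (Ti); 13:G/T (Tv); 14:C/T (Ti).
Of the 6 differences, 4 transitions and 2 transversions over 24 sites: P = 4/24 = 0.166667, Q = 2/24 = 0.083333.
d = −0.5·ln(0.583333) − 0.25·ln(0.833334) = −0.5·(-0.538997) − 0.25·(-0.182321) = 0.3151.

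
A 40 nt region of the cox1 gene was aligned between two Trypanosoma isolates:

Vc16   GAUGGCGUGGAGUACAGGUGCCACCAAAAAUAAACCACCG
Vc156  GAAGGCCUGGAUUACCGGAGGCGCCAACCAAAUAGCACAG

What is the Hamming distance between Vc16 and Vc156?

The sequences differ at positions 3 (U/A), 7 (G/C), 12 (G/U), 16 (A/C), 19 (U/A), 21 (C/G), 23 (A/G), 28 (A/C), 29 (A/C), 31 (U/A), 33 (A/U), 35 (C/G), 39 (C/A).
That gives 13 mismatches out of 40 aligned sites, so the Hamming distance is 13.

13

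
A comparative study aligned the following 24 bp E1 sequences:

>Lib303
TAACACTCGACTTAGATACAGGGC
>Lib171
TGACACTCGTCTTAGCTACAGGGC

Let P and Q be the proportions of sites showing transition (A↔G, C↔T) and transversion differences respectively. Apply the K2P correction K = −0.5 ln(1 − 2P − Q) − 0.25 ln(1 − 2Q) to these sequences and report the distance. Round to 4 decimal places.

Differing sites — 2:A/G (Ti); 10:A/T (Tv); 16:A/C (Tv).
Of the 3 differences, 1 transition and 2 transversions over 24 sites: P = 1/24 = 0.041667, Q = 2/24 = 0.083333.
d = −0.5·ln(0.833333) − 0.25·ln(0.833334) = −0.5·(-0.182322) − 0.25·(-0.182321) = 0.1367.

0.1367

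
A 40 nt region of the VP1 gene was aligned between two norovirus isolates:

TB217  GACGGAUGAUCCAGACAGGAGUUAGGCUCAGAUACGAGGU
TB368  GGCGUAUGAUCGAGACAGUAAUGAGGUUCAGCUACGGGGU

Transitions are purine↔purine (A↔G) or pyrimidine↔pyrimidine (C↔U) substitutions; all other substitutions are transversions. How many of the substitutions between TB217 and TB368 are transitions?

4

Differing sites — 2:A/G (Ti); 5:G/U (Tv); 12:C/G (Tv); 19:G/U (Tv); 21:G/A (Ti); 23:U/G (Tv); 27:C/U (Ti); 32:A/C (Tv); 37:A/G (Ti).
Of the 9 differences, 4 transitions and 5 transversions, so the answer is 4.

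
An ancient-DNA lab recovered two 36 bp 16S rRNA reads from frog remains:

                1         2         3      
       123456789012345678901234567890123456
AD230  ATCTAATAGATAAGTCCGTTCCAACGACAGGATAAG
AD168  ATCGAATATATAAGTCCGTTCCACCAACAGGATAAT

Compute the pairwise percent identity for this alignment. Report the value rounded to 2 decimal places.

The sequences differ at positions 4 (T/G), 9 (G/T), 24 (A/C), 26 (G/A), 36 (G/T).
31 of the 36 sites match, so the percent identity is 31/36 × 100 = 86.11%.

86.11%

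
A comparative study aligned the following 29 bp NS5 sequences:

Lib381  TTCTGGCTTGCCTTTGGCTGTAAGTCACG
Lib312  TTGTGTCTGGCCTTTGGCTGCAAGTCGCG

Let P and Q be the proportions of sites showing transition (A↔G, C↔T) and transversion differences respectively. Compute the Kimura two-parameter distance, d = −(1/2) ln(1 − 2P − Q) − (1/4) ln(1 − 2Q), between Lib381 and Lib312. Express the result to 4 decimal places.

Differing sites — 3:C/G (Tv); 6:G/T (Tv); 9:T/G (Tv); 21:T/C (Ti); 27:A/G (Ti).
Of the 5 differences, 2 transitions and 3 transversions over 29 sites: P = 2/29 = 0.068966, Q = 3/29 = 0.103448.
d = −0.5·ln(0.758620) − 0.25·ln(0.793104) = −0.5·(-0.276254) − 0.25·(-0.231801) = 0.1961.

0.1961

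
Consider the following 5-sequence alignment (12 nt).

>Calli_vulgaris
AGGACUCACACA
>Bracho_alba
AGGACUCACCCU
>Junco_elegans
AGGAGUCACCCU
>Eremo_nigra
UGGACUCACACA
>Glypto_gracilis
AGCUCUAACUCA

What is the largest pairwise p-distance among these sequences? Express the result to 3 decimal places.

Pairwise Hamming distances:
  Calli_vulgaris vs Bracho_alba: 2
  Calli_vulgaris vs Junco_elegans: 3
  Calli_vulgaris vs Eremo_nigra: 1
  Calli_vulgaris vs Glypto_gracilis: 4
  Bracho_alba vs Junco_elegans: 1
  Bracho_alba vs Eremo_nigra: 3
  Bracho_alba vs Glypto_gracilis: 5
  Junco_elegans vs Eremo_nigra: 4
  Junco_elegans vs Glypto_gracilis: 6
  Eremo_nigra vs Glypto_gracilis: 5
The largest is 6 mismatches, between Junco_elegans and Glypto_gracilis; p = 6/12 = 0.500.

0.500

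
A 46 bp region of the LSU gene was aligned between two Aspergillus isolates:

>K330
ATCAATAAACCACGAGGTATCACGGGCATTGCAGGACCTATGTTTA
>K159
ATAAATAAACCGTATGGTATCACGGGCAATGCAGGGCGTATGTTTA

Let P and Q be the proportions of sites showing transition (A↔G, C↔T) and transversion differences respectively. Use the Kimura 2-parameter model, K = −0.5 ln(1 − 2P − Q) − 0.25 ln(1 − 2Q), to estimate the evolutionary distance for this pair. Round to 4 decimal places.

0.1989

Differing sites — 3:C/A (Tv); 12:A/G (Ti); 13:C/T (Ti); 14:G/A (Ti); 15:A/T (Tv); 29:T/A (Tv); 36:A/G (Ti); 38:C/G (Tv).
Of the 8 differences, 4 transitions and 4 transversions over 46 sites: P = 4/46 = 0.086957, Q = 4/46 = 0.086957.
d = −0.5·ln(0.739129) − 0.25·ln(0.826086) = −0.5·(-0.302283) − 0.25·(-0.191056) = 0.1989.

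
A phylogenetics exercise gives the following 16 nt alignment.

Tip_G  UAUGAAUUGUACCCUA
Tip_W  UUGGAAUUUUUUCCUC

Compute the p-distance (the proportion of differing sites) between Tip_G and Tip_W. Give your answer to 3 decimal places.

0.375

Mismatches occur at site 2 (A↔U), site 3 (U↔G), site 9 (G↔U), site 11 (A↔U), site 12 (C↔U), site 16 (A↔C).
There are 6 differences over 16 sites, so p = 6/16 = 0.375.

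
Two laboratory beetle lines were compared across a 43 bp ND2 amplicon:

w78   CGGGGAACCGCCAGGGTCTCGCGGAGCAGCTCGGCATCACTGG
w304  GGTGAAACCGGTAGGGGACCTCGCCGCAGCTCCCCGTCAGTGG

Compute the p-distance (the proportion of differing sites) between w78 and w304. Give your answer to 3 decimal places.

The sequences differ at positions 1 (C/G), 3 (G/T), 5 (G/A), 11 (C/G), 12 (C/T), 17 (T/G), 18 (C/A), 19 (T/C), 21 (G/T), 24 (G/C), 25 (A/C), 33 (G/C), 34 (G/C), 36 (A/G), 40 (C/G).
There are 15 differences over 43 sites, so p = 15/43 = 0.349.

0.349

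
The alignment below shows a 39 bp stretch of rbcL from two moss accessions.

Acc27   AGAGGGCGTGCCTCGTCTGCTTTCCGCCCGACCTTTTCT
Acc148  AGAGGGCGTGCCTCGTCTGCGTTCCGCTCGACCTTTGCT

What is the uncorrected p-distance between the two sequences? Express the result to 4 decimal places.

0.0769

Differing sites — 21:T/G; 28:C/T; 37:T/G.
There are 3 differences over 39 sites, so p = 3/39 = 0.0769.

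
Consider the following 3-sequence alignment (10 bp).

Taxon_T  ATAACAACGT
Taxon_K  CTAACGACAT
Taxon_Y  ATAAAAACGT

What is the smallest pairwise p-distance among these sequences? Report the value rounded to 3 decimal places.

0.100

Pairwise Hamming distances:
  Taxon_T vs Taxon_K: 3
  Taxon_T vs Taxon_Y: 1
  Taxon_K vs Taxon_Y: 4
The smallest is 1 mismatch, between Taxon_T and Taxon_Y; p = 1/10 = 0.100.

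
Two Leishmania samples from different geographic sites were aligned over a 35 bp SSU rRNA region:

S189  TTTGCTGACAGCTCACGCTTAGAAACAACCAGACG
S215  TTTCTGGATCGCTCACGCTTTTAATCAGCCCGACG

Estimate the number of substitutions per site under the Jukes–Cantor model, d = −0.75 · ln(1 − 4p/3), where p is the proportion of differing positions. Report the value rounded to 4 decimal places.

Mismatches occur at site 4 (G/C), site 5 (C/T), site 6 (T/G), site 9 (C/T), site 10 (A/C), site 21 (A/T), site 22 (G/T), site 25 (A/T), site 28 (A/G), site 31 (A/C).
p = 10/35 = 0.285714.
d = −0.75 · ln(1 − (4/3)·0.285714) = −0.75 · ln(0.619048) = −0.75 · (-0.479572) = 0.3597.

0.3597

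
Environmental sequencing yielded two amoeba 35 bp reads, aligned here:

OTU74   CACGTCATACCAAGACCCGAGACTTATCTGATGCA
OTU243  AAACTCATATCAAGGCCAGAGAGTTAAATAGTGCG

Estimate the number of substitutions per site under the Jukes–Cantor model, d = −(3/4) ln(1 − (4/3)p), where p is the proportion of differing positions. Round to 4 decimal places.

0.4582

Mismatches occur at site 1 (C↔A), site 3 (C↔A), site 4 (G↔C), site 10 (C↔T), site 15 (A↔G), site 18 (C↔A), site 23 (C↔G), site 27 (T↔A), site 28 (C↔A), site 30 (G↔A), site 31 (A↔G), site 35 (A↔G).
p = 12/35 = 0.342857.
d = −0.75 · ln(1 − (4/3)·0.342857) = −0.75 · ln(0.542857) = −0.75 · (-0.610909) = 0.4582.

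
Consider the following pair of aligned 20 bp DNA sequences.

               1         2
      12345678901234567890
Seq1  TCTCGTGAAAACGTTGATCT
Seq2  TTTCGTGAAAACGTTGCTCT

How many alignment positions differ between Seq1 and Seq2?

Differing sites — 2:C/T; 17:A/C.
That gives 2 mismatches out of 20 aligned sites, so the Hamming distance is 2.

2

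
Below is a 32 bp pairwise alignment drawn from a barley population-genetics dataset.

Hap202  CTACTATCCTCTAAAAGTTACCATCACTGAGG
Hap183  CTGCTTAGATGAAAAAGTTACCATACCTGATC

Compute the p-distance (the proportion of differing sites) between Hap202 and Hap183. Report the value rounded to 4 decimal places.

0.3438

The sequences differ at positions 3 (A/G), 6 (A/T), 7 (T/A), 8 (C/G), 9 (C/A), 11 (C/G), 12 (T/A), 25 (C/A), 26 (A/C), 31 (G/T), 32 (G/C).
There are 11 differences over 32 sites, so p = 11/32 = 0.3438.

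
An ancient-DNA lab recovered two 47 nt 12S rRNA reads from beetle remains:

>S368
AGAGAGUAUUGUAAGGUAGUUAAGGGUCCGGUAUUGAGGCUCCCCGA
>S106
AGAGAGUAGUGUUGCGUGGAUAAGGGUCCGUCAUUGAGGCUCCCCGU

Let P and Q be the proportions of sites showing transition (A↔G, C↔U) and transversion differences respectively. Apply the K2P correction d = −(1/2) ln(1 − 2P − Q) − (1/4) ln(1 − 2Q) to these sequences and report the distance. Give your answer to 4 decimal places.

0.2211

Mismatches occur at site 9 (U→G, transversion), site 13 (A→U, transversion), site 14 (A→G, transition), site 15 (G→C, transversion), site 18 (A→G, transition), site 20 (U→A, transversion), site 31 (G→U, transversion), site 32 (U→C, transition), site 47 (A→U, transversion).
Of the 9 differences, 3 transitions and 6 transversions over 47 sites: P = 3/47 = 0.063830, Q = 6/47 = 0.127660.
d = −0.5·ln(0.744680) − 0.25·ln(0.744680) = −0.5·(-0.294801) − 0.25·(-0.294801) = 0.2211.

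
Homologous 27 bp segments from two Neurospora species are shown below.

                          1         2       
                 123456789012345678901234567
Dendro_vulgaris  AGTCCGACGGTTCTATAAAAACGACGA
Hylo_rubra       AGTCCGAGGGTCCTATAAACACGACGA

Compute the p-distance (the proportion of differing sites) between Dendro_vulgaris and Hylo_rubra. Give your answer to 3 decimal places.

0.111

Differing sites — 8:C/G; 12:T/C; 20:A/C.
There are 3 differences over 27 sites, so p = 3/27 = 0.111.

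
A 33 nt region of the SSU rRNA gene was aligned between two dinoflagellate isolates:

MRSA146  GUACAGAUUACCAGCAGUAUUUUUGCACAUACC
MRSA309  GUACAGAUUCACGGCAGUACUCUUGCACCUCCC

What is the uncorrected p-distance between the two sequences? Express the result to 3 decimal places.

Differing sites — 10:A/C; 11:C/A; 13:A/G; 20:U/C; 22:U/C; 29:A/C; 31:A/C.
There are 7 differences over 33 sites, so p = 7/33 = 0.212.

0.212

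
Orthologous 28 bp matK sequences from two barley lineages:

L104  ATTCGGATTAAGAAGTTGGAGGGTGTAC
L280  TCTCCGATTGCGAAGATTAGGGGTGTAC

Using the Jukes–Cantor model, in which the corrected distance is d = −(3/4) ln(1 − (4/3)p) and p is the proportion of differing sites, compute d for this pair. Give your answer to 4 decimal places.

Mismatches occur at site 1 (A/T), site 2 (T/C), site 5 (G/C), site 10 (A/G), site 11 (A/C), site 16 (T/A), site 18 (G/T), site 19 (G/A), site 20 (A/G).
p = 9/28 = 0.321429.
d = −0.75 · ln(1 − (4/3)·0.321429) = −0.75 · ln(0.571428) = −0.75 · (-0.559617) = 0.4197.

0.4197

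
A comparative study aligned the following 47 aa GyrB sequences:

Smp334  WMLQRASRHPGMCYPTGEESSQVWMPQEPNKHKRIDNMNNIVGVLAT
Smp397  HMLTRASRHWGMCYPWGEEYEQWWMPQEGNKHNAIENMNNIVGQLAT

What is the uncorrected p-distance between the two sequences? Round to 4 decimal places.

The sequences differ at positions 1 (W/H), 4 (Q/T), 10 (P/W), 16 (T/W), 20 (S/Y), 21 (S/E), 23 (V/W), 29 (P/G), 33 (K/N), 34 (R/A), 36 (D/E), 44 (V/Q).
There are 12 differences over 47 sites, so p = 12/47 = 0.2553.

0.2553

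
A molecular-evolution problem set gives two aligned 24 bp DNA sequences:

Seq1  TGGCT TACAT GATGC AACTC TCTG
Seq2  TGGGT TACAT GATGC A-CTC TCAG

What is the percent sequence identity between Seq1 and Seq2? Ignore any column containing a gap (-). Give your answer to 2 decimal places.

91.30%

Excluding the 1 gap column leaves 23 comparable sites.
The sequences differ at positions 4 (C/G), 23 (T/A).
21 of the 23 comparable sites match, so the percent identity is 21/23 × 100 = 91.30%.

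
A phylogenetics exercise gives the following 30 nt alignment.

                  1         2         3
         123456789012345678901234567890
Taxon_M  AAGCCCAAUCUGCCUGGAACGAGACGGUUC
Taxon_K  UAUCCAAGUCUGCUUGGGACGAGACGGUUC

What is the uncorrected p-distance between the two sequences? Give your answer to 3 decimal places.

Differing sites — 1:A/U; 3:G/U; 6:C/A; 8:A/G; 14:C/U; 18:A/G.
There are 6 differences over 30 sites, so p = 6/30 = 0.200.

0.200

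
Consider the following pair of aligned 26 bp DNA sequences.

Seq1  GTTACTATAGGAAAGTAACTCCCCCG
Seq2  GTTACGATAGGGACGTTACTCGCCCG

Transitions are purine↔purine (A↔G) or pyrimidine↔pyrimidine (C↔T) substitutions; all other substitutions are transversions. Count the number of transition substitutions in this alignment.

1

Differing sites — 6:T/G (Tv); 12:A/G (Ti); 14:A/C (Tv); 17:A/T (Tv); 22:C/G (Tv).
Of the 5 differences, 1 transition and 4 transversions, so the answer is 1.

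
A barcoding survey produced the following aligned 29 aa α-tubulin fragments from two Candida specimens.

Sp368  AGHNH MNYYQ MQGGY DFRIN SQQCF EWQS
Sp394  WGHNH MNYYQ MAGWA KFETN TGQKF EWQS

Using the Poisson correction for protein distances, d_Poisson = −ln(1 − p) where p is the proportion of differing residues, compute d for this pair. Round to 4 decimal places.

0.4229

Mismatches occur at site 1 (A→W), site 12 (Q→A), site 14 (G→W), site 15 (Y→A), site 16 (D→K), site 18 (R→E), site 19 (I→T), site 21 (S→T), site 22 (Q→G), site 24 (C→K).
p = 10/29 = 0.344828.
d = −ln(1 − 0.344828) = −ln(0.655172) = 0.4229.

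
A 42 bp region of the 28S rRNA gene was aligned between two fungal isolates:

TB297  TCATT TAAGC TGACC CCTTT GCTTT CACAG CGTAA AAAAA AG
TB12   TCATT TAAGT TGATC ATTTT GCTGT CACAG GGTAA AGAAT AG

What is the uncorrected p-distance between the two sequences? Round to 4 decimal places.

0.1905

The sequences differ at positions 10 (C/T), 14 (C/T), 16 (C/A), 17 (C/T), 24 (T/G), 31 (C/G), 37 (A/G), 40 (A/T).
There are 8 differences over 42 sites, so p = 8/42 = 0.1905.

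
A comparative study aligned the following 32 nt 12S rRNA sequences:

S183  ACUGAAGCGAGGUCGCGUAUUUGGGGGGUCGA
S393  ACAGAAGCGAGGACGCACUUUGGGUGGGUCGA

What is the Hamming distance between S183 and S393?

Mismatches occur at site 3 (U→A), site 13 (U→A), site 17 (G→A), site 18 (U→C), site 19 (A→U), site 22 (U→G), site 25 (G→U).
That gives 7 mismatches out of 32 aligned sites, so the Hamming distance is 7.

7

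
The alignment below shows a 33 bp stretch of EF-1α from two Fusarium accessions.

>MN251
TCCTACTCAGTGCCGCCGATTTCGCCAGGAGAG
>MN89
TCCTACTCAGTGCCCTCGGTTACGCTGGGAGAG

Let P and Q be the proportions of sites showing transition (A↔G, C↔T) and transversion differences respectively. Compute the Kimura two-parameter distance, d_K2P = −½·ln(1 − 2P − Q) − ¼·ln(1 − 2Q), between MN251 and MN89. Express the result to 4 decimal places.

Differing sites — 15:G/C (Tv); 16:C/T (Ti); 19:A/G (Ti); 22:T/A (Tv); 26:C/T (Ti); 27:A/G (Ti).
Of the 6 differences, 4 transitions and 2 transversions over 33 sites: P = 4/33 = 0.121212, Q = 2/33 = 0.060606.
d = −0.5·ln(0.696970) − 0.25·ln(0.878788) = −0.5·(-0.361013) − 0.25·(-0.129212) = 0.2128.

0.2128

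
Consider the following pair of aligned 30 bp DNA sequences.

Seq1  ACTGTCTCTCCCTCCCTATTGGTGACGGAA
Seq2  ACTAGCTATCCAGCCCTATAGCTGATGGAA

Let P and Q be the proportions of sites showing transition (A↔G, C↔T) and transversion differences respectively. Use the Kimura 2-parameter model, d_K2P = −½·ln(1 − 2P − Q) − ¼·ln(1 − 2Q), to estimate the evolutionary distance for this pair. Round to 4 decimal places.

0.3304

Differing sites — 4:G/A (Ti); 5:T/G (Tv); 8:C/A (Tv); 12:C/A (Tv); 13:T/G (Tv); 20:T/A (Tv); 22:G/C (Tv); 26:C/T (Ti).
Of the 8 differences, 2 transitions and 6 transversions over 30 sites: P = 2/30 = 0.066667, Q = 6/30 = 0.200000.
d = −0.5·ln(0.666666) − 0.25·ln(0.600000) = −0.5·(-0.405466) − 0.25·(-0.510826) = 0.3304.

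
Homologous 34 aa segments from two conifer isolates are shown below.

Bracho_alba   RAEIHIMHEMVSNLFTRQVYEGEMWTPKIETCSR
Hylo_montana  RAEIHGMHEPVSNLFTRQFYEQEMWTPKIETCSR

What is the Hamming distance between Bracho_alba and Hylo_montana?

4

Mismatches occur at site 6 (I→G), site 10 (M→P), site 19 (V→F), site 22 (G→Q).
That gives 4 mismatches out of 34 aligned sites, so the Hamming distance is 4.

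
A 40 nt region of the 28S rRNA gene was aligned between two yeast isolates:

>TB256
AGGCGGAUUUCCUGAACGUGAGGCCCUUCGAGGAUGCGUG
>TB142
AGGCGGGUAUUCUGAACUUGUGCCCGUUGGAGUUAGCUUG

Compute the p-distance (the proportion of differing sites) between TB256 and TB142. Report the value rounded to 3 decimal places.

Differing sites — 7:A/G; 9:U/A; 11:C/U; 18:G/U; 21:A/U; 23:G/C; 26:C/G; 29:C/G; 33:G/U; 34:A/U; 35:U/A; 38:G/U.
There are 12 differences over 40 sites, so p = 12/40 = 0.300.

0.300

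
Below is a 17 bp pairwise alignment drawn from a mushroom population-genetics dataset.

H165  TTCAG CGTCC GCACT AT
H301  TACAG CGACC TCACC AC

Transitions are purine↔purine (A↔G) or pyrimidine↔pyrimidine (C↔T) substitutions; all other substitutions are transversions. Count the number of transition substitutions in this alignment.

Differing sites — 2:T/A (Tv); 8:T/A (Tv); 11:G/T (Tv); 15:T/C (Ti); 17:T/C (Ti).
Of the 5 differences, 2 transitions and 3 transversions, so the answer is 2.

2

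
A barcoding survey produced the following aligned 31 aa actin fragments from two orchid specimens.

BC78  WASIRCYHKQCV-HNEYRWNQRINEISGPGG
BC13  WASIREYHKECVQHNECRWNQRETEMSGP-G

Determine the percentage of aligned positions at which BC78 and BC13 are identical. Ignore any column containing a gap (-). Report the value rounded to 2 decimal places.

Excluding the 2 gap columns leaves 29 comparable sites.
Differing sites — 6:C/E; 10:Q/E; 17:Y/C; 23:I/E; 24:N/T; 26:I/M.
23 of the 29 comparable sites match, so the percent identity is 23/29 × 100 = 79.31%.

79.31%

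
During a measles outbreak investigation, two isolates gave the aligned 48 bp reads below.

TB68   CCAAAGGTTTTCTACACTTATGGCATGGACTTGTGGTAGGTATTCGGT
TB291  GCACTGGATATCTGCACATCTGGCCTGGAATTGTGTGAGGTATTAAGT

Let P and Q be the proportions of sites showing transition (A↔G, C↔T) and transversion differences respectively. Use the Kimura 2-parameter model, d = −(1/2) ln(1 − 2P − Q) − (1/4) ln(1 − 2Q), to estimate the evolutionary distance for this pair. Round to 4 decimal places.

0.3760

Mismatches occur at site 1 (C→G, transversion), site 4 (A→C, transversion), site 5 (A→T, transversion), site 8 (T→A, transversion), site 10 (T→A, transversion), site 14 (A→G, transition), site 18 (T→A, transversion), site 20 (A→C, transversion), site 25 (A→C, transversion), site 30 (C→A, transversion), site 36 (G→T, transversion), site 37 (T→G, transversion), site 45 (C→A, transversion), site 46 (G→A, transition).
Of the 14 differences, 2 transitions and 12 transversions over 48 sites: P = 2/48 = 0.041667, Q = 12/48 = 0.250000.
d = −0.5·ln(0.666666) − 0.25·ln(0.500000) = −0.5·(-0.405466) − 0.25·(-0.693147) = 0.3760.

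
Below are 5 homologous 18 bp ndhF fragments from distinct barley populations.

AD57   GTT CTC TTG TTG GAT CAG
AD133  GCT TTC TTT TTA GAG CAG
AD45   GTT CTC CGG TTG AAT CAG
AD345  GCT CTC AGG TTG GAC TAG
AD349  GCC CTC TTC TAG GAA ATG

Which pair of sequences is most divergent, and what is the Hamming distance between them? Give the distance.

Pairwise Hamming distances:
  AD57 vs AD133: 5
  AD57 vs AD45: 3
  AD57 vs AD345: 5
  AD57 vs AD349: 7
  AD133 vs AD45: 8
  AD133 vs AD345: 7
  AD133 vs AD349: 8
  AD45 vs AD345: 5
  AD45 vs AD349: 10
  AD345 vs AD349: 8
The largest is 10, between AD45 and AD349.

10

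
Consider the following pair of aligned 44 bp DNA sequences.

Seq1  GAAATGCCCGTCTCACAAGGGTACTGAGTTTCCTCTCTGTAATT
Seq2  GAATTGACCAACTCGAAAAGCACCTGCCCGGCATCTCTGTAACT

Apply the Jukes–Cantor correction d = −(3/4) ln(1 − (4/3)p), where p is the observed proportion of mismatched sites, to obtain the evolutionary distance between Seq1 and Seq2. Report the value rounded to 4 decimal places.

Mismatches occur at site 4 (A/T), site 7 (C/A), site 10 (G/A), site 11 (T/A), site 15 (A/G), site 16 (C/A), site 19 (G/A), site 21 (G/C), site 22 (T/A), site 23 (A/C), site 27 (A/C), site 28 (G/C), site 29 (T/C), site 30 (T/G), site 31 (T/G), site 33 (C/A), site 43 (T/C).
p = 17/44 = 0.386364.
d = −0.75 · ln(1 − (4/3)·0.386364) = −0.75 · ln(0.484848) = −0.75 · (-0.723920) = 0.5429.

0.5429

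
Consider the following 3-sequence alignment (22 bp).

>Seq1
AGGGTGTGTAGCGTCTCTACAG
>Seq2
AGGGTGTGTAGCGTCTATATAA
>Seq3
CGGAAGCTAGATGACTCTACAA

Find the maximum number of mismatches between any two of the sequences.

Pairwise Hamming distances:
  Seq1 vs Seq2: 3
  Seq1 vs Seq3: 11
  Seq2 vs Seq3: 12
The largest is 12, between Seq2 and Seq3.

12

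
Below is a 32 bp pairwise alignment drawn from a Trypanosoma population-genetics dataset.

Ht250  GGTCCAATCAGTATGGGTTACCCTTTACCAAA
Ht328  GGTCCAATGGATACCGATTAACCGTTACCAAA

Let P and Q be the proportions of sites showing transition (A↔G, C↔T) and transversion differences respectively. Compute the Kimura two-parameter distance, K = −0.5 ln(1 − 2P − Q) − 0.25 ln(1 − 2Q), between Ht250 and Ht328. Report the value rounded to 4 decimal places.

0.3069

The sequences differ at positions 9 (C/G, transversion), 10 (A/G, transition), 11 (G/A, transition), 14 (T/C, transition), 15 (G/C, transversion), 17 (G/A, transition), 21 (C/A, transversion), 24 (T/G, transversion).
Of the 8 differences, 4 transitions and 4 transversions over 32 sites: P = 4/32 = 0.125000, Q = 4/32 = 0.125000.
d = −0.5·ln(0.625000) − 0.25·ln(0.750000) = −0.5·(-0.470004) − 0.25·(-0.287682) = 0.3069.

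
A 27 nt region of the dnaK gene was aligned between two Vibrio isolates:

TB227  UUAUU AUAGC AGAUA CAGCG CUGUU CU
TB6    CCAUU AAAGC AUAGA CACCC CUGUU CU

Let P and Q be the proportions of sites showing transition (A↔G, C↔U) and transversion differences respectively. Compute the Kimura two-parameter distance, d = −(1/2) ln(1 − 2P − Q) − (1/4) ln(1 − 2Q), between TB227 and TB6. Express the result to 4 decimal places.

The sequences differ at positions 1 (U/C, transition), 2 (U/C, transition), 7 (U/A, transversion), 12 (G/U, transversion), 14 (U/G, transversion), 18 (G/C, transversion), 20 (G/C, transversion).
Of the 7 differences, 2 transitions and 5 transversions over 27 sites: P = 2/27 = 0.074074, Q = 5/27 = 0.185185.
d = −0.5·ln(0.666667) − 0.25·ln(0.629630) = −0.5·(-0.405465) − 0.25·(-0.462623) = 0.3184.

0.3184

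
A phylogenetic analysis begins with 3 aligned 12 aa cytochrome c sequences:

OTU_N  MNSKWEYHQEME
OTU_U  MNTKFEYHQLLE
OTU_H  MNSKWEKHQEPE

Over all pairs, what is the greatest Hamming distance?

5

Pairwise Hamming distances:
  OTU_N vs OTU_U: 4
  OTU_N vs OTU_H: 2
  OTU_U vs OTU_H: 5
The largest is 5, between OTU_U and OTU_H.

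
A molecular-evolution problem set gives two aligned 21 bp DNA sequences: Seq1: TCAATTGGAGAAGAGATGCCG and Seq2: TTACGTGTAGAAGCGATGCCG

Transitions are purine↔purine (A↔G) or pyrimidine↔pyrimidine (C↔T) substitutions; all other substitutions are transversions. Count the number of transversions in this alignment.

The sequences differ at positions 2 (C/T, transition), 4 (A/C, transversion), 5 (T/G, transversion), 8 (G/T, transversion), 14 (A/C, transversion).
Of the 5 differences, 1 transition and 4 transversions, so the answer is 4.

4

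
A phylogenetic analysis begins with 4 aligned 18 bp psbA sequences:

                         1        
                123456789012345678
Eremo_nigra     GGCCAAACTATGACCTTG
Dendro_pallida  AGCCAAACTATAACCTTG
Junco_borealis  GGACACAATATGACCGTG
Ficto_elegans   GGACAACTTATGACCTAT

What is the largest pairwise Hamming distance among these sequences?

7

Pairwise Hamming distances:
  Eremo_nigra vs Dendro_pallida: 2
  Eremo_nigra vs Junco_borealis: 4
  Eremo_nigra vs Ficto_elegans: 5
  Dendro_pallida vs Junco_borealis: 6
  Dendro_pallida vs Ficto_elegans: 7
  Junco_borealis vs Ficto_elegans: 6
The largest is 7, between Dendro_pallida and Ficto_elegans.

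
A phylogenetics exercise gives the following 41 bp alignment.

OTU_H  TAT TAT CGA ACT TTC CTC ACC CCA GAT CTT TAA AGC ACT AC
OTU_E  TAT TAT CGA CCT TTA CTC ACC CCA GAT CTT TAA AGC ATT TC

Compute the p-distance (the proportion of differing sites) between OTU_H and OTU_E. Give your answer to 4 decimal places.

The sequences differ at positions 10 (A/C), 15 (C/A), 38 (C/T), 40 (A/T).
There are 4 differences over 41 sites, so p = 4/41 = 0.0976.

0.0976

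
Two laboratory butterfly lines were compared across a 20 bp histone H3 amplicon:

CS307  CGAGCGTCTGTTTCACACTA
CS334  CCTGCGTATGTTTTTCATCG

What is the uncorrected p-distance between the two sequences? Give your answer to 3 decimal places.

0.400

Mismatches occur at site 2 (G↔C), site 3 (A↔T), site 8 (C↔A), site 14 (C↔T), site 15 (A↔T), site 18 (C↔T), site 19 (T↔C), site 20 (A↔G).
There are 8 differences over 20 sites, so p = 8/20 = 0.400.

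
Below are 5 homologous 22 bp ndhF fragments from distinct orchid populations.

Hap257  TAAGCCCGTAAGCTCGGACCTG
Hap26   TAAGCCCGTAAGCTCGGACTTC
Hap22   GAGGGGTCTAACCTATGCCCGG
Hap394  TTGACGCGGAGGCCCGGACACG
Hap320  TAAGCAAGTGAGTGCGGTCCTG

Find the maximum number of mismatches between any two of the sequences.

15

Pairwise Hamming distances:
  Hap257 vs Hap26: 2
  Hap257 vs Hap22: 11
  Hap257 vs Hap394: 9
  Hap257 vs Hap320: 6
  Hap26 vs Hap22: 13
  Hap26 vs Hap394: 10
  Hap26 vs Hap320: 8
  Hap22 vs Hap394: 15
  Hap22 vs Hap320: 14
  Hap394 vs Hap320: 13
The largest is 15, between Hap22 and Hap394.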